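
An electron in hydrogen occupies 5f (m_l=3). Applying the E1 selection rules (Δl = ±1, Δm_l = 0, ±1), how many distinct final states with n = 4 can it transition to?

1

E1 requires Δl = ±1, so l_f ∈ {2, 4}; with 0 ≤ l_f ≤ n_f−1 = 3, the allowed l_f values are {2}.
For l_f = 2: m_f ∈ {m_i−1, m_i, m_i+1} ∩ [−2, 2] = {2} → 1 state.
Total: 1.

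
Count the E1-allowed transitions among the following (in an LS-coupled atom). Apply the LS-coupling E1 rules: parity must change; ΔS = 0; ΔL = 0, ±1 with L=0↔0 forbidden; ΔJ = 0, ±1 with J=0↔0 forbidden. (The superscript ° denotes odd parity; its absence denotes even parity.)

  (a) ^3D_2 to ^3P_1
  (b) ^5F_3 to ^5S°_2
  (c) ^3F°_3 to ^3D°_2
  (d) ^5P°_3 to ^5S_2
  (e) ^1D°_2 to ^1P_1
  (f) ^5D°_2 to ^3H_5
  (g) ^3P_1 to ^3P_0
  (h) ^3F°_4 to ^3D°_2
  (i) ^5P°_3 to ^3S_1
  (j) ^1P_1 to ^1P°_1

(a) forbidden (parity fails)
(b) forbidden (ΔL fails)
(c) forbidden (parity fails)
(d) allowed
(e) allowed
(f) forbidden (ΔS, ΔL, ΔJ fail)
(g) forbidden (parity fails)
(h) forbidden (parity, ΔJ fail)
(i) forbidden (ΔS, ΔJ fail)
(j) allowed
Total allowed: 3 of 10.

3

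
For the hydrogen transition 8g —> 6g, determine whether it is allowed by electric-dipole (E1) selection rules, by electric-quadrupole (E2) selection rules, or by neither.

E2

Δl = 4 − 4 = +0; l_i + l_f = 8.
E1 (Δl = ±1): not satisfied.
E2 (Δl = 0,±2, l_i+l_f ≥ 2): satisfied.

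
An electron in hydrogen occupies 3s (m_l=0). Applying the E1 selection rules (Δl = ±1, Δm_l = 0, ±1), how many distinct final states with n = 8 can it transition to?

3

E1 requires Δl = ±1, so l_f ∈ {-1, 1}; with 0 ≤ l_f ≤ n_f−1 = 7, the allowed l_f values are {1}.
For l_f = 1: m_f ∈ {m_i−1, m_i, m_i+1} ∩ [−1, 1] = {-1, 0, 1} → 3 states.
Total: 3.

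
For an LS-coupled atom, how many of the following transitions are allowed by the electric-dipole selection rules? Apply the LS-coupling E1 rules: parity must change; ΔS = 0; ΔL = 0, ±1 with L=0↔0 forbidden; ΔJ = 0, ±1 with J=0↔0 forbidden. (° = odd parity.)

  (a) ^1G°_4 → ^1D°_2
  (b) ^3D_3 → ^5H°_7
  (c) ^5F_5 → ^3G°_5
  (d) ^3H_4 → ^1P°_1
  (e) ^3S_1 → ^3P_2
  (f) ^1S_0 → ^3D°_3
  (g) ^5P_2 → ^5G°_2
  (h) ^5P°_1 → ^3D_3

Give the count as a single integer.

0

(a) forbidden (parity, ΔL, ΔJ fail)
(b) forbidden (ΔS, ΔL, ΔJ fail)
(c) forbidden (ΔS fails)
(d) forbidden (ΔS, ΔL, ΔJ fail)
(e) forbidden (parity fails)
(f) forbidden (ΔS, ΔL, ΔJ fail)
(g) forbidden (ΔL fails)
(h) forbidden (ΔS, ΔJ fail)
Total allowed: 0 of 8.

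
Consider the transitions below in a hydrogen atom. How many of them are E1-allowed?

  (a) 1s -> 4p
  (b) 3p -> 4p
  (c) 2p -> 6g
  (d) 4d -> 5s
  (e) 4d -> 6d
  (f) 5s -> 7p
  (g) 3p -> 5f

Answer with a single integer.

(a) allowed
(b) forbidden — Δl = +0 (E1 requires Δl = ±1)
(c) forbidden — Δl = +3 (E1 requires Δl = ±1)
(d) forbidden — Δl = -2 (E1 requires Δl = ±1)
(e) forbidden — Δl = +0 (E1 requires Δl = ±1)
(f) allowed
(g) forbidden — Δl = +2 (E1 requires Δl = ±1)
Total allowed: 2 of 7.

2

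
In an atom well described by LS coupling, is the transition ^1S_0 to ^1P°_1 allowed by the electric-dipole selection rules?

allowed

Reading off the term symbols: S 0→0, L 0→1, J 0→1, parity even→odd.
Parity must change: even → odd — ok.
ΔS = 0: S: 0 → 0 — ok.
ΔL = 0, ±1 (not L=0↔0): L: 0 → 1, ΔL = +1 — ok.
ΔJ = 0, ±1 (not J=0↔0): J: 0 → 1, ΔJ = +1 — ok.
All four E1 rules are satisfied.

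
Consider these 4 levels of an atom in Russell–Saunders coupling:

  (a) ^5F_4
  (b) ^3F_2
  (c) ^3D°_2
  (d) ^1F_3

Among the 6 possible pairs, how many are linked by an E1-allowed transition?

1

(a)–(b): forbidden (parity, ΔS, ΔJ).
(a)–(c): forbidden (ΔS, ΔJ).
(a)–(d): forbidden (parity, ΔS).
(b)–(c): allowed.
(b)–(d): forbidden (parity, ΔS).
(c)–(d): forbidden (ΔS).
Allowed pairs: 1 of 6.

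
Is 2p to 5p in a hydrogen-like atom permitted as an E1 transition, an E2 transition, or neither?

Δl = 1 − 1 = +0; l_i + l_f = 2.
E1 (Δl = ±1): not satisfied.
E2 (Δl = 0,±2, l_i+l_f ≥ 2): satisfied.

E2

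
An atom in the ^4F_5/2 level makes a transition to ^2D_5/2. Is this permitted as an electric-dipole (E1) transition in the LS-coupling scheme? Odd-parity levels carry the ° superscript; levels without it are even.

forbidden

Parity must change: even → even — fails.
ΔS = 0: S: 3/2 → 1/2 — fails.
ΔL = 0, ±1 (not L=0↔0): L: 3 → 2, ΔL = -1 — passes.
ΔJ = 0, ±1 (not J=0↔0): J: 5/2 → 5/2, ΔJ = +0 — passes.
Rule(s) violated: parity, ΔS.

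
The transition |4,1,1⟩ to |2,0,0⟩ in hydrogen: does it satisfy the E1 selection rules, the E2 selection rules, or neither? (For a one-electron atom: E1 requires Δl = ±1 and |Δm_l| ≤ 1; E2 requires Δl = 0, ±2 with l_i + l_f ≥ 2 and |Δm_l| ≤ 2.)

Δl = 0 − 1 = -1; l_i + l_f = 1.
Δm_l = -1.
E1 (Δl = ±1, |Δm_l| ≤ 1): satisfied.
E2 (Δl = 0,±2, l_i+l_f ≥ 2, |Δm_l| ≤ 2): not satisfied.

E1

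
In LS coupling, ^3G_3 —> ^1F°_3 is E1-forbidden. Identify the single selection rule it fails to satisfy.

the ΔS = 0 rule

Parity must change: even → odd — satisfied.
ΔS = 0: S: 1 → 0 — violated.
ΔL = 0, ±1 (not L=0↔0): L: 4 → 3, ΔL = -1 — satisfied.
ΔJ = 0, ±1 (not J=0↔0): J: 3 → 3, ΔJ = +0 — satisfied.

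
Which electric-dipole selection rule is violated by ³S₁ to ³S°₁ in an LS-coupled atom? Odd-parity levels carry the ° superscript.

Initial level: S=1, L=0, J=1, parity even. Final level: S=1, L=0, J=1, parity odd.
Parity must change: even → odd — ok.
ΔS = 0: S: 1 → 1 — ok.
ΔL = 0, ±1 (not L=0↔0): L: 0 → 0, ΔL = +0 — fails.
ΔJ = 0, ±1 (not J=0↔0): J: 1 → 1, ΔJ = +0 — ok.

the L=0 ↔ L=0 exclusion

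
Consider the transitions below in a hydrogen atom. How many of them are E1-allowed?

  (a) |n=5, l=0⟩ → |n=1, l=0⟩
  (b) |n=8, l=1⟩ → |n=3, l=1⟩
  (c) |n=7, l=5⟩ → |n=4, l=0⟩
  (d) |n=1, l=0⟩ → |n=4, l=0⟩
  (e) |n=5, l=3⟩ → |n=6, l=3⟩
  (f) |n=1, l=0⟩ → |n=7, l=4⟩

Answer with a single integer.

(a) forbidden — Δl = +0 (E1 requires Δl = ±1)
(b) forbidden — Δl = +0 (E1 requires Δl = ±1)
(c) forbidden — Δl = -5 (E1 requires Δl = ±1)
(d) forbidden — Δl = +0 (E1 requires Δl = ±1)
(e) forbidden — Δl = +0 (E1 requires Δl = ±1)
(f) forbidden — Δl = +4 (E1 requires Δl = ±1)
Total allowed: 0 of 6.

0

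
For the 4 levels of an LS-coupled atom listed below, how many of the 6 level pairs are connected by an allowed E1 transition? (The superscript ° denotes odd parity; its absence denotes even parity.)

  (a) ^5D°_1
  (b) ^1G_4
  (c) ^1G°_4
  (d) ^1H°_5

(a)–(b): forbidden (ΔS, ΔL, ΔJ).
(a)–(c): forbidden (parity, ΔS, ΔL, ΔJ).
(a)–(d): forbidden (parity, ΔS, ΔL, ΔJ).
(b)–(c): allowed.
(b)–(d): allowed.
(c)–(d): forbidden (parity).
Allowed pairs: 2 of 6.

2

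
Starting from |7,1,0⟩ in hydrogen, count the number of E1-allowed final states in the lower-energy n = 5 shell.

E1 requires Δl = ±1, so l_f ∈ {0, 2}; with 0 ≤ l_f ≤ n_f−1 = 4, the allowed l_f values are {0, 2}.
For l_f = 0: m_f ∈ {m_i−1, m_i, m_i+1} ∩ [−0, 0] = {0} → 1 state.
For l_f = 2: m_f ∈ {m_i−1, m_i, m_i+1} ∩ [−2, 2] = {-1, 0, 1} → 3 states.
Total: 4.

4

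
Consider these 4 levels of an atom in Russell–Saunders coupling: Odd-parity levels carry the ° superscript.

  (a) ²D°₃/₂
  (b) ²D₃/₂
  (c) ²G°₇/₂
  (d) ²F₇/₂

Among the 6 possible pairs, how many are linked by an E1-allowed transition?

2

(a)–(b): allowed.
(a)–(c): forbidden (parity, ΔL, ΔJ).
(a)–(d): forbidden (ΔJ).
(b)–(c): forbidden (ΔL, ΔJ).
(b)–(d): forbidden (parity, ΔJ).
(c)–(d): allowed.
Allowed pairs: 2 of 6.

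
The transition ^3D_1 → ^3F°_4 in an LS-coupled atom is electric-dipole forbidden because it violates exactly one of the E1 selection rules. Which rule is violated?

Reading off the term symbols: S 1→1, L 2→3, J 1→4, parity even→odd.
Parity must change: even → odd — ✓.
ΔS = 0: S: 1 → 1 — ✓.
ΔL = 0, ±1 (not L=0↔0): L: 2 → 3, ΔL = +1 — ✓.
ΔJ = 0, ±1 (not J=0↔0): J: 1 → 4, ΔJ = +3 — ✗.

the ΔJ = 0, ±1 rule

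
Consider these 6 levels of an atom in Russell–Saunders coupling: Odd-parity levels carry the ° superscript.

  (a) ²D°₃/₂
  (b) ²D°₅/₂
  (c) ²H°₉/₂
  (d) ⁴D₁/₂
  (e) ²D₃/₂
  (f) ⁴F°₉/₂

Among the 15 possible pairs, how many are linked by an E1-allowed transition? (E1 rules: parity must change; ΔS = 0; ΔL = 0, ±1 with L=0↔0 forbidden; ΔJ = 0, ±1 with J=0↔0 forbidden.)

2

(a)–(b): forbidden (parity).
(a)–(c): forbidden (parity, ΔL, ΔJ).
(a)–(d): forbidden (ΔS).
(a)–(e): allowed.
(a)–(f): forbidden (parity, ΔS, ΔJ).
(b)–(c): forbidden (parity, ΔL, ΔJ).
(b)–(d): forbidden (ΔS, ΔJ).
(b)–(e): allowed.
(b)–(f): forbidden (parity, ΔS, ΔJ).
(c)–(d): forbidden (ΔS, ΔL, ΔJ).
(c)–(e): forbidden (ΔL, ΔJ).
(c)–(f): forbidden (parity, ΔS, ΔL).
(d)–(e): forbidden (parity, ΔS).
(d)–(f): forbidden (ΔJ).
(e)–(f): forbidden (ΔS, ΔJ).
Allowed pairs: 2 of 15.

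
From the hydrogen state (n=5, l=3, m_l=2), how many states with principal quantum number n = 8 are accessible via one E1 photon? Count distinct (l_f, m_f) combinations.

E1 requires Δl = ±1, so l_f ∈ {2, 4}; with 0 ≤ l_f ≤ n_f−1 = 7, the allowed l_f values are {2, 4}.
For l_f = 2: m_f ∈ {m_i−1, m_i, m_i+1} ∩ [−2, 2] = {1, 2} → 2 states.
For l_f = 4: m_f ∈ {m_i−1, m_i, m_i+1} ∩ [−4, 4] = {1, 2, 3} → 3 states.
Total: 5.

5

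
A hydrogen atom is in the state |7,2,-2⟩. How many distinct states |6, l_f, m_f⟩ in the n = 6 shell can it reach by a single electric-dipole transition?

E1 requires Δl = ±1, so l_f ∈ {1, 3}; with 0 ≤ l_f ≤ n_f−1 = 5, the allowed l_f values are {1, 3}.
For l_f = 1: m_f ∈ {m_i−1, m_i, m_i+1} ∩ [−1, 1] = {-1} → 1 state.
For l_f = 3: m_f ∈ {m_i−1, m_i, m_i+1} ∩ [−3, 3] = {-3, -2, -1} → 3 states.
Total: 4.

4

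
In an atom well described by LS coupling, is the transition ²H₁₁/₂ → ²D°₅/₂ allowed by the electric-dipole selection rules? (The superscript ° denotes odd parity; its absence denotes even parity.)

Initial level: S=1/2, L=5, J=11/2, parity even. Final level: S=1/2, L=2, J=5/2, parity odd.
Parity must change: even → odd — ✓.
ΔL = 0, ±1 (not L=0↔0): L: 5 → 2, ΔL = -3 — ✗.
ΔJ = 0, ±1 (not J=0↔0): J: 11/2 → 5/2, ΔJ = -3 — ✗.
ΔS = 0: S: 1/2 → 1/2 — ✓.
Rule(s) violated: ΔL, ΔJ.

forbidden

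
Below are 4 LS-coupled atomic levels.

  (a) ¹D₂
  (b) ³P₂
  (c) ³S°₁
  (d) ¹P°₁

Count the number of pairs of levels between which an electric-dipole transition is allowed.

(a)–(b): forbidden (parity, ΔS).
(a)–(c): forbidden (ΔS, ΔL).
(a)–(d): allowed.
(b)–(c): allowed.
(b)–(d): forbidden (ΔS).
(c)–(d): forbidden (parity, ΔS).
Allowed pairs: 2 of 6.

2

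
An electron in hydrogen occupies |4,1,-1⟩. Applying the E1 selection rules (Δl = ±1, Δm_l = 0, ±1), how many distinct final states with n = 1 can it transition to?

1

E1 requires Δl = ±1, so l_f ∈ {0, 2}; with 0 ≤ l_f ≤ n_f−1 = 0, the allowed l_f values are {0}.
For l_f = 0: m_f ∈ {m_i−1, m_i, m_i+1} ∩ [−0, 0] = {0} → 1 state.
Total: 1.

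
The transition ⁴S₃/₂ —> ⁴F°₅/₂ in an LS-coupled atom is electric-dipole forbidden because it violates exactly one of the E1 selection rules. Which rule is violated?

Parity must change: even → odd — ok.
ΔS = 0: S: 3/2 → 3/2 — ok.
ΔL = 0, ±1 (not L=0↔0): L: 0 → 3, ΔL = +3 — fails.
ΔJ = 0, ±1 (not J=0↔0): J: 3/2 → 5/2, ΔJ = +1 — ok.

the ΔL = 0, ±1 rule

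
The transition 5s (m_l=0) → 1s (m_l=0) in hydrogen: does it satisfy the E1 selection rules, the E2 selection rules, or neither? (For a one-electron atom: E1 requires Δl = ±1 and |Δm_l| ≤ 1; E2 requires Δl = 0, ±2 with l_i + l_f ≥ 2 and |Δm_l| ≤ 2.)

neither

Δl = 0 − 0 = +0; l_i + l_f = 0.
Δm_l = +0.
E1 (Δl = ±1, |Δm_l| ≤ 1): not satisfied.
E2 (Δl = 0,±2, l_i+l_f ≥ 2, |Δm_l| ≤ 2): not satisfied.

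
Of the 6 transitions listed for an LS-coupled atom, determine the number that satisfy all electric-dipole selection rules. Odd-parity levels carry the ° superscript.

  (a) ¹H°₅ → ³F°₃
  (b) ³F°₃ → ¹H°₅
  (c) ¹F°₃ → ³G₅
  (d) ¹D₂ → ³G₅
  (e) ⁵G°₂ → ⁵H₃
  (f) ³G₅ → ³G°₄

(a) forbidden (parity, ΔS, ΔL, ΔJ fail)
(b) forbidden (parity, ΔS, ΔL, ΔJ fail)
(c) forbidden (ΔS, ΔJ fail)
(d) forbidden (parity, ΔS, ΔL, ΔJ fail)
(e) allowed
(f) allowed
Total allowed: 2 of 6.

2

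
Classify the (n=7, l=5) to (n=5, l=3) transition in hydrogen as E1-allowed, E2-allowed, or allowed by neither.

E2

Δl = 3 − 5 = -2; l_i + l_f = 8.
E1 (Δl = ±1): not satisfied.
E2 (Δl = 0,±2, l_i+l_f ≥ 2): satisfied.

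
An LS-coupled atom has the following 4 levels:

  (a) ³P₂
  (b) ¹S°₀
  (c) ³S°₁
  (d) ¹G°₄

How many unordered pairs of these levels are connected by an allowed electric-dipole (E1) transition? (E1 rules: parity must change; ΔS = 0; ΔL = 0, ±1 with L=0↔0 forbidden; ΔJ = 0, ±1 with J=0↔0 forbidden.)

(a)–(b): forbidden (ΔS, ΔJ).
(a)–(c): allowed.
(a)–(d): forbidden (ΔS, ΔL, ΔJ).
(b)–(c): forbidden (parity, ΔS, ΔL).
(b)–(d): forbidden (parity, ΔL, ΔJ).
(c)–(d): forbidden (parity, ΔS, ΔL, ΔJ).
Allowed pairs: 1 of 6.

1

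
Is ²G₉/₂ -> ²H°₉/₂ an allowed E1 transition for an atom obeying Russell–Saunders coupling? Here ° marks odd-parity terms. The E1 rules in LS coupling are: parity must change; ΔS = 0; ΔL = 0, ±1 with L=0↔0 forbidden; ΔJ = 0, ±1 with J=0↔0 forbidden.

allowed

Initial level: S=1/2, L=4, J=9/2, parity even. Final level: S=1/2, L=5, J=9/2, parity odd.
ΔL = 0, ±1 (not L=0↔0): L: 4 → 5, ΔL = +1 — ok.
ΔJ = 0, ±1 (not J=0↔0): J: 9/2 → 9/2, ΔJ = +0 — ok.
ΔS = 0: S: 1/2 → 1/2 — ok.
Parity must change: even → odd — ok.
All four E1 rules are satisfied.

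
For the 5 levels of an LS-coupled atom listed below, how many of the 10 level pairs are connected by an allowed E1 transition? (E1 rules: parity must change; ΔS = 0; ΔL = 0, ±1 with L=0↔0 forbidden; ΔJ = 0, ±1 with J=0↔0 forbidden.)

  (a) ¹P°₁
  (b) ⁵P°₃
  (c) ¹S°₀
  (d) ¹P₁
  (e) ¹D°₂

(a)–(b): forbidden (parity, ΔS, ΔJ).
(a)–(c): forbidden (parity).
(a)–(d): allowed.
(a)–(e): forbidden (parity).
(b)–(c): forbidden (parity, ΔS, ΔJ).
(b)–(d): forbidden (ΔS, ΔJ).
(b)–(e): forbidden (parity, ΔS).
(c)–(d): allowed.
(c)–(e): forbidden (parity, ΔL, ΔJ).
(d)–(e): allowed.
Allowed pairs: 3 of 10.

3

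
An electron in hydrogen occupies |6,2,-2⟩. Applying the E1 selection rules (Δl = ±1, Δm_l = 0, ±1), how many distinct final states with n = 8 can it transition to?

4

E1 requires Δl = ±1, so l_f ∈ {1, 3}; with 0 ≤ l_f ≤ n_f−1 = 7, the allowed l_f values are {1, 3}.
For l_f = 1: m_f ∈ {m_i−1, m_i, m_i+1} ∩ [−1, 1] = {-1} → 1 state.
For l_f = 3: m_f ∈ {m_i−1, m_i, m_i+1} ∩ [−3, 3] = {-3, -2, -1} → 3 states.
Total: 4.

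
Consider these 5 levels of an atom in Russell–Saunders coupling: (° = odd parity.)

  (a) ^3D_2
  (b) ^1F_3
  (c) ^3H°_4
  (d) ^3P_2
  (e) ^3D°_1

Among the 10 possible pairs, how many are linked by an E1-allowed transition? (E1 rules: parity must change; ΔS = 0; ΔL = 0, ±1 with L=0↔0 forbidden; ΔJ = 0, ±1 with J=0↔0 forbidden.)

2

(a)–(b): forbidden (parity, ΔS).
(a)–(c): forbidden (ΔL, ΔJ).
(a)–(d): forbidden (parity).
(a)–(e): allowed.
(b)–(c): forbidden (ΔS, ΔL).
(b)–(d): forbidden (parity, ΔS, ΔL).
(b)–(e): forbidden (ΔS, ΔJ).
(c)–(d): forbidden (ΔL, ΔJ).
(c)–(e): forbidden (parity, ΔL, ΔJ).
(d)–(e): allowed.
Allowed pairs: 2 of 10.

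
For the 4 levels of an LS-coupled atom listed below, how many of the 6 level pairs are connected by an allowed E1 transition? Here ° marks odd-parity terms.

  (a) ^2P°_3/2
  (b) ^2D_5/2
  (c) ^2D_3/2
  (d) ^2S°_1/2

(a)–(b): allowed.
(a)–(c): allowed.
(a)–(d): forbidden (parity).
(b)–(c): forbidden (parity).
(b)–(d): forbidden (ΔL, ΔJ).
(c)–(d): forbidden (ΔL).
Allowed pairs: 2 of 6.

2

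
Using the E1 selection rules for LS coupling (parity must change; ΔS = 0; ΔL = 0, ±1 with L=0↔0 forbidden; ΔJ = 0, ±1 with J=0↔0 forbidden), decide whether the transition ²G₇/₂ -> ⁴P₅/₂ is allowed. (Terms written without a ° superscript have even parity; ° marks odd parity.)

Parity must change: even → even — ✗.
ΔS = 0: S: 1/2 → 3/2 — ✗.
ΔL = 0, ±1 (not L=0↔0): L: 4 → 1, ΔL = -3 — ✗.
ΔJ = 0, ±1 (not J=0↔0): J: 7/2 → 5/2, ΔJ = -1 — ✓.
Rule(s) violated: parity, ΔS, ΔL.

forbidden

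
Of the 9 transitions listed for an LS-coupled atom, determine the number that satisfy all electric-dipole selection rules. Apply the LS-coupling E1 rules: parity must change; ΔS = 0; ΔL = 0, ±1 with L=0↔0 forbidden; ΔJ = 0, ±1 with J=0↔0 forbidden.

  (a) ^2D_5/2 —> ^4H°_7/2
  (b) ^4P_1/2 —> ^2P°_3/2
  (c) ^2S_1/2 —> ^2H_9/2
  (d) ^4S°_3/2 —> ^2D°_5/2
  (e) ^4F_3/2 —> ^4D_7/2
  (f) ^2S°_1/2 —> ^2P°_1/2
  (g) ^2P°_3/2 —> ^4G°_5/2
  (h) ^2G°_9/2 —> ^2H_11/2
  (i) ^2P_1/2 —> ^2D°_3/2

(a) forbidden (ΔS, ΔL fail)
(b) forbidden (ΔS fails)
(c) forbidden (parity, ΔL, ΔJ fail)
(d) forbidden (parity, ΔS, ΔL fail)
(e) forbidden (parity, ΔJ fail)
(f) forbidden (parity fails)
(g) forbidden (parity, ΔS, ΔL fail)
(h) allowed
(i) allowed
Total allowed: 2 of 9.

2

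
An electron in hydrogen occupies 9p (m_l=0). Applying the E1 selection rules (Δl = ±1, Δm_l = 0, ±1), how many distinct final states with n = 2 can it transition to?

1

E1 requires Δl = ±1, so l_f ∈ {0, 2}; with 0 ≤ l_f ≤ n_f−1 = 1, the allowed l_f values are {0}.
For l_f = 0: m_f ∈ {m_i−1, m_i, m_i+1} ∩ [−0, 0] = {0} → 1 state.
Total: 1.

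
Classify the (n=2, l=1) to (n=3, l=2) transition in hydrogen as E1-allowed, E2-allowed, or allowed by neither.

Δl = 2 − 1 = +1; l_i + l_f = 3.
E1 (Δl = ±1): satisfied.
E2 (Δl = 0,±2, l_i+l_f ≥ 2): not satisfied.

E1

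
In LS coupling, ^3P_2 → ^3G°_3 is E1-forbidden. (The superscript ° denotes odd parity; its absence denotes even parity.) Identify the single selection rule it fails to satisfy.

Parity must change: even → odd — satisfied.
ΔJ = 0, ±1 (not J=0↔0): J: 2 → 3, ΔJ = +1 — satisfied.
ΔS = 0: S: 1 → 1 — satisfied.
ΔL = 0, ±1 (not L=0↔0): L: 1 → 4, ΔL = +3 — violated.

the ΔL = 0, ±1 rule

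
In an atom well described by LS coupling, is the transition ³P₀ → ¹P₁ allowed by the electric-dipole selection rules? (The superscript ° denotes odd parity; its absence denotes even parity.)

forbidden

Reading off the term symbols: S 1→0, L 1→1, J 0→1, parity even→even.
Parity must change: even → even — ✗.
ΔS = 0: S: 1 → 0 — ✗.
ΔL = 0, ±1 (not L=0↔0): L: 1 → 1, ΔL = +0 — ✓.
ΔJ = 0, ±1 (not J=0↔0): J: 0 → 1, ΔJ = +1 — ✓.
Rule(s) violated: parity, ΔS.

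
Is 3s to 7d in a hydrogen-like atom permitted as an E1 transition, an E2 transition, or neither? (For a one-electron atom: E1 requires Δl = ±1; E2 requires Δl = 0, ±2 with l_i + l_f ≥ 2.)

E2

Δl = 2 − 0 = +2; l_i + l_f = 2.
E1 (Δl = ±1): not satisfied.
E2 (Δl = 0,±2, l_i+l_f ≥ 2): satisfied.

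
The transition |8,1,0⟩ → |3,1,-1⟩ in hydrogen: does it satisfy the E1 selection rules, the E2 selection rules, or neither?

E2

Δl = 1 − 1 = +0; l_i + l_f = 2.
Δm_l = -1.
E1 (Δl = ±1, |Δm_l| ≤ 1): not satisfied.
E2 (Δl = 0,±2, l_i+l_f ≥ 2, |Δm_l| ≤ 2): satisfied.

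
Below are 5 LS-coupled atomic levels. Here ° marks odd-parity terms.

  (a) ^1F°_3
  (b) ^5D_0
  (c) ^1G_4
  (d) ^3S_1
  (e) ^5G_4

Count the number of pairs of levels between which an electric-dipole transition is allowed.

(a)–(b): forbidden (ΔS, ΔJ).
(a)–(c): allowed.
(a)–(d): forbidden (ΔS, ΔL, ΔJ).
(a)–(e): forbidden (ΔS).
(b)–(c): forbidden (parity, ΔS, ΔL, ΔJ).
(b)–(d): forbidden (parity, ΔS, ΔL).
(b)–(e): forbidden (parity, ΔL, ΔJ).
(c)–(d): forbidden (parity, ΔS, ΔL, ΔJ).
(c)–(e): forbidden (parity, ΔS).
(d)–(e): forbidden (parity, ΔS, ΔL, ΔJ).
Allowed pairs: 1 of 10.

1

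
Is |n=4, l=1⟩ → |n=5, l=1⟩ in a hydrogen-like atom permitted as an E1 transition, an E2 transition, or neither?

Δl = 1 − 1 = +0; l_i + l_f = 2.
E1 (Δl = ±1): not satisfied.
E2 (Δl = 0,±2, l_i+l_f ≥ 2): satisfied.

E2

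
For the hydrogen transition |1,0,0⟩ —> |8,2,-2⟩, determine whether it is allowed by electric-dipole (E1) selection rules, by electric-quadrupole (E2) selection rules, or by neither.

Δl = 2 − 0 = +2; l_i + l_f = 2.
Δm_l = -2.
E1 (Δl = ±1, |Δm_l| ≤ 1): not satisfied.
E2 (Δl = 0,±2, l_i+l_f ≥ 2, |Δm_l| ≤ 2): satisfied.

E2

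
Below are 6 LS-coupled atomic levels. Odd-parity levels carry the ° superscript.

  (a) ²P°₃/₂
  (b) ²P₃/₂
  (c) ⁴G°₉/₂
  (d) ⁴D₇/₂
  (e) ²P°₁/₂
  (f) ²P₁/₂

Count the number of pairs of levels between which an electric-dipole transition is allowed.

(a)–(b): allowed.
(a)–(c): forbidden (parity, ΔS, ΔL, ΔJ).
(a)–(d): forbidden (ΔS, ΔJ).
(a)–(e): forbidden (parity).
(a)–(f): allowed.
(b)–(c): forbidden (ΔS, ΔL, ΔJ).
(b)–(d): forbidden (parity, ΔS, ΔJ).
(b)–(e): allowed.
(b)–(f): forbidden (parity).
(c)–(d): forbidden (ΔL).
(c)–(e): forbidden (parity, ΔS, ΔL, ΔJ).
(c)–(f): forbidden (ΔS, ΔL, ΔJ).
(d)–(e): forbidden (ΔS, ΔJ).
(d)–(f): forbidden (parity, ΔS, ΔJ).
(e)–(f): allowed.
Allowed pairs: 4 of 15.

4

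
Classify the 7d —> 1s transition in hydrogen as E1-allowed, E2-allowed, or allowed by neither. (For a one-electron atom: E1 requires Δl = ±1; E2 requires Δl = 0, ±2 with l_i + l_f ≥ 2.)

E2

Δl = 0 − 2 = -2; l_i + l_f = 2.
E1 (Δl = ±1): not satisfied.
E2 (Δl = 0,±2, l_i+l_f ≥ 2): satisfied.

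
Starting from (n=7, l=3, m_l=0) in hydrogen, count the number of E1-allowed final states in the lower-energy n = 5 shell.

E1 requires Δl = ±1, so l_f ∈ {2, 4}; with 0 ≤ l_f ≤ n_f−1 = 4, the allowed l_f values are {2, 4}.
For l_f = 2: m_f ∈ {m_i−1, m_i, m_i+1} ∩ [−2, 2] = {-1, 0, 1} → 3 states.
For l_f = 4: m_f ∈ {m_i−1, m_i, m_i+1} ∩ [−4, 4] = {-1, 0, 1} → 3 states.
Total: 6.

6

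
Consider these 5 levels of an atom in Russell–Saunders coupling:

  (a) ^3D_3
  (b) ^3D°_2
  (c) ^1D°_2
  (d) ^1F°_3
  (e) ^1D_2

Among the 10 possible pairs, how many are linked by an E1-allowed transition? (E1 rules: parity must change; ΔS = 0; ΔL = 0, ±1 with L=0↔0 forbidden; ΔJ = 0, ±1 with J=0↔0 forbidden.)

3

(a)–(b): allowed.
(a)–(c): forbidden (ΔS).
(a)–(d): forbidden (ΔS).
(a)–(e): forbidden (parity, ΔS).
(b)–(c): forbidden (parity, ΔS).
(b)–(d): forbidden (parity, ΔS).
(b)–(e): forbidden (ΔS).
(c)–(d): forbidden (parity).
(c)–(e): allowed.
(d)–(e): allowed.
Allowed pairs: 3 of 10.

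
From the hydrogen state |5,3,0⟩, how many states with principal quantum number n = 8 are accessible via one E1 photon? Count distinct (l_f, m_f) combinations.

6

E1 requires Δl = ±1, so l_f ∈ {2, 4}; with 0 ≤ l_f ≤ n_f−1 = 7, the allowed l_f values are {2, 4}.
For l_f = 2: m_f ∈ {m_i−1, m_i, m_i+1} ∩ [−2, 2] = {-1, 0, 1} → 3 states.
For l_f = 4: m_f ∈ {m_i−1, m_i, m_i+1} ∩ [−4, 4] = {-1, 0, 1} → 3 states.
Total: 6.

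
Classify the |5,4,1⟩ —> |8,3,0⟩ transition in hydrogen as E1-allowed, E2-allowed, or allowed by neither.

Δl = 3 − 4 = -1; l_i + l_f = 7.
Δm_l = -1.
E1 (Δl = ±1, |Δm_l| ≤ 1): satisfied.
E2 (Δl = 0,±2, l_i+l_f ≥ 2, |Δm_l| ≤ 2): not satisfied.

E1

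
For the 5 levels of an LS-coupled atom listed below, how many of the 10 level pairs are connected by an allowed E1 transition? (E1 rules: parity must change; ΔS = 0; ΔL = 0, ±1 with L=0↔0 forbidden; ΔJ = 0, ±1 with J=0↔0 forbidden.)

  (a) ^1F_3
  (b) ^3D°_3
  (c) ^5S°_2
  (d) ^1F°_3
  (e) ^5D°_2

1

(a)–(b): forbidden (ΔS).
(a)–(c): forbidden (ΔS, ΔL).
(a)–(d): allowed.
(a)–(e): forbidden (ΔS).
(b)–(c): forbidden (parity, ΔS, ΔL).
(b)–(d): forbidden (parity, ΔS).
(b)–(e): forbidden (parity, ΔS).
(c)–(d): forbidden (parity, ΔS, ΔL).
(c)–(e): forbidden (parity, ΔL).
(d)–(e): forbidden (parity, ΔS).
Allowed pairs: 1 of 10.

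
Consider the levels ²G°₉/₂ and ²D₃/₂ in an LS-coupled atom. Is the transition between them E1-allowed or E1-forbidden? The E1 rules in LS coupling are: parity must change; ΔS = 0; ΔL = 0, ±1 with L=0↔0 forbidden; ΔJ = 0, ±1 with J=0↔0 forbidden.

Parity must change: odd → even — ✓.
ΔS = 0: S: 1/2 → 1/2 — ✓.
ΔL = 0, ±1 (not L=0↔0): L: 4 → 2, ΔL = -2 — ✗.
ΔJ = 0, ±1 (not J=0↔0): J: 9/2 → 3/2, ΔJ = -3 — ✗.
Rule(s) violated: ΔL, ΔJ.

forbidden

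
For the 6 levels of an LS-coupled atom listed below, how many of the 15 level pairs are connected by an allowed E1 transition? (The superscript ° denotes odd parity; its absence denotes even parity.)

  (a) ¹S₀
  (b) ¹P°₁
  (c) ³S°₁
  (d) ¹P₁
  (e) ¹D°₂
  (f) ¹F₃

(a)–(b): allowed.
(a)–(c): forbidden (ΔS, ΔL).
(a)–(d): forbidden (parity).
(a)–(e): forbidden (ΔL, ΔJ).
(a)–(f): forbidden (parity, ΔL, ΔJ).
(b)–(c): forbidden (parity, ΔS).
(b)–(d): allowed.
(b)–(e): forbidden (parity).
(b)–(f): forbidden (ΔL, ΔJ).
(c)–(d): forbidden (ΔS).
(c)–(e): forbidden (parity, ΔS, ΔL).
(c)–(f): forbidden (ΔS, ΔL, ΔJ).
(d)–(e): allowed.
(d)–(f): forbidden (parity, ΔL, ΔJ).
(e)–(f): allowed.
Allowed pairs: 4 of 15.

4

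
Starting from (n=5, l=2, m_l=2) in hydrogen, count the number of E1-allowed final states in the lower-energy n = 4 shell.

4

E1 requires Δl = ±1, so l_f ∈ {1, 3}; with 0 ≤ l_f ≤ n_f−1 = 3, the allowed l_f values are {1, 3}.
For l_f = 1: m_f ∈ {m_i−1, m_i, m_i+1} ∩ [−1, 1] = {1} → 1 state.
For l_f = 3: m_f ∈ {m_i−1, m_i, m_i+1} ∩ [−3, 3] = {1, 2, 3} → 3 states.
Total: 4.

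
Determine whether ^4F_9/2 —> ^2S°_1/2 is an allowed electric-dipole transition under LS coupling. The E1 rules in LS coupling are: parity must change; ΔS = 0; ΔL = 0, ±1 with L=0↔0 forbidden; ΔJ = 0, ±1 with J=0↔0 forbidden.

forbidden

Parity must change: even → odd — satisfied.
ΔS = 0: S: 3/2 → 1/2 — violated.
ΔL = 0, ±1 (not L=0↔0): L: 3 → 0, ΔL = -3 — violated.
ΔJ = 0, ±1 (not J=0↔0): J: 9/2 → 1/2, ΔJ = -4 — violated.
Rule(s) violated: ΔS, ΔL, ΔJ.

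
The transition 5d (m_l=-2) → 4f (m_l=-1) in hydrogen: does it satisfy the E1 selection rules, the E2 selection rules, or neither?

E1

Δl = 3 − 2 = +1; l_i + l_f = 5.
Δm_l = +1.
E1 (Δl = ±1, |Δm_l| ≤ 1): satisfied.
E2 (Δl = 0,±2, l_i+l_f ≥ 2, |Δm_l| ≤ 2): not satisfied.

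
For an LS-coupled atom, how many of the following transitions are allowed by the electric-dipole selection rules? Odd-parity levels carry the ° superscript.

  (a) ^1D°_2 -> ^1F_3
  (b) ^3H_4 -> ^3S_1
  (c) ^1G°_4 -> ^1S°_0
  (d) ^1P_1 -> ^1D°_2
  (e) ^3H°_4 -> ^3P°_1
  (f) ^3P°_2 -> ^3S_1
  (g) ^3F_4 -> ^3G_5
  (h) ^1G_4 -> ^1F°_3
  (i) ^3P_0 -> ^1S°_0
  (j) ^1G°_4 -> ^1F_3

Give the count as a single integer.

5

(a) allowed
(b) forbidden (parity, ΔL, ΔJ fail)
(c) forbidden (parity, ΔL, ΔJ fail)
(d) allowed
(e) forbidden (parity, ΔL, ΔJ fail)
(f) allowed
(g) forbidden (parity fails)
(h) allowed
(i) forbidden (ΔS, ΔJ fail)
(j) allowed
Total allowed: 5 of 10.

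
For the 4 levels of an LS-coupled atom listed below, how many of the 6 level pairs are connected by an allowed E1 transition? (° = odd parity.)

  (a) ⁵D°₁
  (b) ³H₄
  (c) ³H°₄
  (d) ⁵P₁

(a)–(b): forbidden (ΔS, ΔL, ΔJ).
(a)–(c): forbidden (parity, ΔS, ΔL, ΔJ).
(a)–(d): allowed.
(b)–(c): allowed.
(b)–(d): forbidden (parity, ΔS, ΔL, ΔJ).
(c)–(d): forbidden (ΔS, ΔL, ΔJ).
Allowed pairs: 2 of 6.

2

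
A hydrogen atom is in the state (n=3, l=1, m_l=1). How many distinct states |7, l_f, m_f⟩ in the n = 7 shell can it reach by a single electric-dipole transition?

4

E1 requires Δl = ±1, so l_f ∈ {0, 2}; with 0 ≤ l_f ≤ n_f−1 = 6, the allowed l_f values are {0, 2}.
For l_f = 0: m_f ∈ {m_i−1, m_i, m_i+1} ∩ [−0, 0] = {0} → 1 state.
For l_f = 2: m_f ∈ {m_i−1, m_i, m_i+1} ∩ [−2, 2] = {0, 1, 2} → 3 states.
Total: 4.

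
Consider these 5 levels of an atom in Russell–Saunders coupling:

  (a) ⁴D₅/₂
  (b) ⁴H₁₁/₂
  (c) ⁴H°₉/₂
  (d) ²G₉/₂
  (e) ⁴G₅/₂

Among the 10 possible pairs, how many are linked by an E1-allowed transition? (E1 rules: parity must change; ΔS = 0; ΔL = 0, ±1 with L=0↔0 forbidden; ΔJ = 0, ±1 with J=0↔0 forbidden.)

1

(a)–(b): forbidden (parity, ΔL, ΔJ).
(a)–(c): forbidden (ΔL, ΔJ).
(a)–(d): forbidden (parity, ΔS, ΔL, ΔJ).
(a)–(e): forbidden (parity, ΔL).
(b)–(c): allowed.
(b)–(d): forbidden (parity, ΔS).
(b)–(e): forbidden (parity, ΔJ).
(c)–(d): forbidden (ΔS).
(c)–(e): forbidden (ΔJ).
(d)–(e): forbidden (parity, ΔS, ΔJ).
Allowed pairs: 1 of 10.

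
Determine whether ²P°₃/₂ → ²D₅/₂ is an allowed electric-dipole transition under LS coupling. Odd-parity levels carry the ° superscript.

Initial level: S=1/2, L=1, J=3/2, parity odd. Final level: S=1/2, L=2, J=5/2, parity even.
Parity must change: odd → even — satisfied.
ΔS = 0: S: 1/2 → 1/2 — satisfied.
ΔL = 0, ±1 (not L=0↔0): L: 1 → 2, ΔL = +1 — satisfied.
ΔJ = 0, ±1 (not J=0↔0): J: 3/2 → 5/2, ΔJ = +1 — satisfied.
All four E1 rules are satisfied.

allowed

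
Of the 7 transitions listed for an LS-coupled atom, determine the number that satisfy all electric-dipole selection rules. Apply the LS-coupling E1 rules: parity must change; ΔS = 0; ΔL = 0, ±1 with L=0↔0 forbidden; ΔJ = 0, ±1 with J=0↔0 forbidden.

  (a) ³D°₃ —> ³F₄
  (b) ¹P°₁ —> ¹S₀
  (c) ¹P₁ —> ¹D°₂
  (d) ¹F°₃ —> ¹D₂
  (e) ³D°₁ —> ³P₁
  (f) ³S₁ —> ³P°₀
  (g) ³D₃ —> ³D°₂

(a) allowed
(b) allowed
(c) allowed
(d) allowed
(e) allowed
(f) allowed
(g) allowed
Total allowed: 7 of 7.

7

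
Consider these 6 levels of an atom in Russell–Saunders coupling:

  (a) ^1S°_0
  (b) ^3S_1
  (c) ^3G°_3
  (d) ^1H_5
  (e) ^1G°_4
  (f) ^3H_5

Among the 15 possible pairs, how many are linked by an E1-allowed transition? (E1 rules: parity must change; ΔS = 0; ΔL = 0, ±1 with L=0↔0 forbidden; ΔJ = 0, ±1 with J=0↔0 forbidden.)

1

(a)–(b): forbidden (ΔS, ΔL).
(a)–(c): forbidden (parity, ΔS, ΔL, ΔJ).
(a)–(d): forbidden (ΔL, ΔJ).
(a)–(e): forbidden (parity, ΔL, ΔJ).
(a)–(f): forbidden (ΔS, ΔL, ΔJ).
(b)–(c): forbidden (ΔL, ΔJ).
(b)–(d): forbidden (parity, ΔS, ΔL, ΔJ).
(b)–(e): forbidden (ΔS, ΔL, ΔJ).
(b)–(f): forbidden (parity, ΔL, ΔJ).
(c)–(d): forbidden (ΔS, ΔJ).
(c)–(e): forbidden (parity, ΔS).
(c)–(f): forbidden (ΔJ).
(d)–(e): allowed.
(d)–(f): forbidden (parity, ΔS).
(e)–(f): forbidden (ΔS).
Allowed pairs: 1 of 15.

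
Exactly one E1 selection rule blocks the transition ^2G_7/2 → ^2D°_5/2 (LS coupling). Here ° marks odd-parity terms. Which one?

the ΔL = 0, ±1 rule

Parity must change: even → odd — ✓.
ΔS = 0: S: 1/2 → 1/2 — ✓.
ΔL = 0, ±1 (not L=0↔0): L: 4 → 2, ΔL = -2 — ✗.
ΔJ = 0, ±1 (not J=0↔0): J: 7/2 → 5/2, ΔJ = -1 — ✓.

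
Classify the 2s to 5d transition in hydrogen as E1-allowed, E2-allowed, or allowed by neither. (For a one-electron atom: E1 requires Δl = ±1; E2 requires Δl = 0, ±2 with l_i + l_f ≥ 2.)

Δl = 2 − 0 = +2; l_i + l_f = 2.
E1 (Δl = ±1): not satisfied.
E2 (Δl = 0,±2, l_i+l_f ≥ 2): satisfied.

E2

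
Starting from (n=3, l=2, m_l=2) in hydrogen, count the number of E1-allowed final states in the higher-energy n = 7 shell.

4

E1 requires Δl = ±1, so l_f ∈ {1, 3}; with 0 ≤ l_f ≤ n_f−1 = 6, the allowed l_f values are {1, 3}.
For l_f = 1: m_f ∈ {m_i−1, m_i, m_i+1} ∩ [−1, 1] = {1} → 1 state.
For l_f = 3: m_f ∈ {m_i−1, m_i, m_i+1} ∩ [−3, 3] = {1, 2, 3} → 3 states.
Total: 4.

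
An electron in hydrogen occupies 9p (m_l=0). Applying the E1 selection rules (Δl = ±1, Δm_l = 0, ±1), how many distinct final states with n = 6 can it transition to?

E1 requires Δl = ±1, so l_f ∈ {0, 2}; with 0 ≤ l_f ≤ n_f−1 = 5, the allowed l_f values are {0, 2}.
For l_f = 0: m_f ∈ {m_i−1, m_i, m_i+1} ∩ [−0, 0] = {0} → 1 state.
For l_f = 2: m_f ∈ {m_i−1, m_i, m_i+1} ∩ [−2, 2] = {-1, 0, 1} → 3 states.
Total: 4.

4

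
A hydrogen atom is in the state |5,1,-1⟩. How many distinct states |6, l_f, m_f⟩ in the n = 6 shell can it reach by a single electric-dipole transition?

4

E1 requires Δl = ±1, so l_f ∈ {0, 2}; with 0 ≤ l_f ≤ n_f−1 = 5, the allowed l_f values are {0, 2}.
For l_f = 0: m_f ∈ {m_i−1, m_i, m_i+1} ∩ [−0, 0] = {0} → 1 state.
For l_f = 2: m_f ∈ {m_i−1, m_i, m_i+1} ∩ [−2, 2] = {-2, -1, 0} → 3 states.
Total: 4.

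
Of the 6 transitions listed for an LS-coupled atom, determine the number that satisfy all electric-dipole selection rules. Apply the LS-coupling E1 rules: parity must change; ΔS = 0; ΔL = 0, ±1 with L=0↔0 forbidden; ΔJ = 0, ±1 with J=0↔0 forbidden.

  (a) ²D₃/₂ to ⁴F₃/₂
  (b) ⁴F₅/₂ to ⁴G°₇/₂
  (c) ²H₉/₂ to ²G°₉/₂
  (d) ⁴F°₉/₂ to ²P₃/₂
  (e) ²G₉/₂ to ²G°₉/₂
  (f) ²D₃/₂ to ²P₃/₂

(a) forbidden (parity, ΔS fail)
(b) allowed
(c) allowed
(d) forbidden (ΔS, ΔL, ΔJ fail)
(e) allowed
(f) forbidden (parity fails)
Total allowed: 3 of 6.

3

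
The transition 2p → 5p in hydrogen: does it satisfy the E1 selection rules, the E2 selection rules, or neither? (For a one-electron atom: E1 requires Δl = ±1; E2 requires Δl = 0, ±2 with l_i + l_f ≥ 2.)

E2

Δl = 1 − 1 = +0; l_i + l_f = 2.
E1 (Δl = ±1): not satisfied.
E2 (Δl = 0,±2, l_i+l_f ≥ 2): satisfied.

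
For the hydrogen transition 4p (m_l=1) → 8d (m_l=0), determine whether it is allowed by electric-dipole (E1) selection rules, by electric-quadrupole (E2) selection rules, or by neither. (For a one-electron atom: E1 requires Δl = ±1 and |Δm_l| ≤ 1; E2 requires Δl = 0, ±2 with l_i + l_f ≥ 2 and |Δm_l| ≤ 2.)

Δl = 2 − 1 = +1; l_i + l_f = 3.
Δm_l = -1.
E1 (Δl = ±1, |Δm_l| ≤ 1): satisfied.
E2 (Δl = 0,±2, l_i+l_f ≥ 2, |Δm_l| ≤ 2): not satisfied.

E1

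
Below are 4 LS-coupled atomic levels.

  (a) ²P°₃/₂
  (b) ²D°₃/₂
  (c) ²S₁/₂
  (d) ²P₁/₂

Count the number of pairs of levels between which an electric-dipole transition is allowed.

3

(a)–(b): forbidden (parity).
(a)–(c): allowed.
(a)–(d): allowed.
(b)–(c): forbidden (ΔL).
(b)–(d): allowed.
(c)–(d): forbidden (parity).
Allowed pairs: 3 of 6.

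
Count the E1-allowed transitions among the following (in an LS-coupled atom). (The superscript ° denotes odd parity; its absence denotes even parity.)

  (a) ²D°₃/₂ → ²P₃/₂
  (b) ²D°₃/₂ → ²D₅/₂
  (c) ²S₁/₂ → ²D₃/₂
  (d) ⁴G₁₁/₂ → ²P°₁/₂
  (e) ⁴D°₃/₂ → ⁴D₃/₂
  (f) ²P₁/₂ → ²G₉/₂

3

(a) allowed
(b) allowed
(c) forbidden (parity, ΔL fail)
(d) forbidden (ΔS, ΔL, ΔJ fail)
(e) allowed
(f) forbidden (parity, ΔL, ΔJ fail)
Total allowed: 3 of 6.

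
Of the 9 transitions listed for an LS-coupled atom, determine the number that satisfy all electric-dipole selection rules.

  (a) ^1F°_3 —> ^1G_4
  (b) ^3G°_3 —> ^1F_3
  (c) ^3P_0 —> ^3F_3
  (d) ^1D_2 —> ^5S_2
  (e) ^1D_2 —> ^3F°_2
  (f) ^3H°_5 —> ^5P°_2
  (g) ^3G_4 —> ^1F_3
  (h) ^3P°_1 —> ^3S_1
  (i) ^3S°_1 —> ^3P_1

3

(a) allowed
(b) forbidden (ΔS fails)
(c) forbidden (parity, ΔL, ΔJ fail)
(d) forbidden (parity, ΔS, ΔL fail)
(e) forbidden (ΔS fails)
(f) forbidden (parity, ΔS, ΔL, ΔJ fail)
(g) forbidden (parity, ΔS fail)
(h) allowed
(i) allowed
Total allowed: 3 of 9.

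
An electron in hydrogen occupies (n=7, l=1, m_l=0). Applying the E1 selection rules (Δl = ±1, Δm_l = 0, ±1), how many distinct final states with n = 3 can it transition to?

4

E1 requires Δl = ±1, so l_f ∈ {0, 2}; with 0 ≤ l_f ≤ n_f−1 = 2, the allowed l_f values are {0, 2}.
For l_f = 0: m_f ∈ {m_i−1, m_i, m_i+1} ∩ [−0, 0] = {0} → 1 state.
For l_f = 2: m_f ∈ {m_i−1, m_i, m_i+1} ∩ [−2, 2] = {-1, 0, 1} → 3 states.
Total: 4.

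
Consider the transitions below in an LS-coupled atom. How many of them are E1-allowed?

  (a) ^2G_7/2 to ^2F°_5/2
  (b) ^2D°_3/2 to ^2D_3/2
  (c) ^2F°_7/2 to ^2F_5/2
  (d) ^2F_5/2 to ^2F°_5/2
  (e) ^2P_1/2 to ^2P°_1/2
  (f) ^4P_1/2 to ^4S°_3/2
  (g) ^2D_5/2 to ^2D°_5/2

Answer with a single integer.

(a) allowed
(b) allowed
(c) allowed
(d) allowed
(e) allowed
(f) allowed
(g) allowed
Total allowed: 7 of 7.

7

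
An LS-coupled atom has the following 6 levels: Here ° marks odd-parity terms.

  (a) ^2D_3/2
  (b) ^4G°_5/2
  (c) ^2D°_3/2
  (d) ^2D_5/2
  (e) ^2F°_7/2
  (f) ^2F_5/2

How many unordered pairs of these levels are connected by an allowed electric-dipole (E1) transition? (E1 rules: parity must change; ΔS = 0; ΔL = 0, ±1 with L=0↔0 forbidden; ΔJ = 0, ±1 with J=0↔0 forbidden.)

(a)–(b): forbidden (ΔS, ΔL).
(a)–(c): allowed.
(a)–(d): forbidden (parity).
(a)–(e): forbidden (ΔJ).
(a)–(f): forbidden (parity).
(b)–(c): forbidden (parity, ΔS, ΔL).
(b)–(d): forbidden (ΔS, ΔL).
(b)–(e): forbidden (parity, ΔS).
(b)–(f): forbidden (ΔS).
(c)–(d): allowed.
(c)–(e): forbidden (parity, ΔJ).
(c)–(f): allowed.
(d)–(e): allowed.
(d)–(f): forbidden (parity).
(e)–(f): allowed.
Allowed pairs: 5 of 15.

5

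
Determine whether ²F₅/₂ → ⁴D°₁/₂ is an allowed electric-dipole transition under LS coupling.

forbidden

Initial level: S=1/2, L=3, J=5/2, parity even. Final level: S=3/2, L=2, J=1/2, parity odd.
Parity must change: even → odd — ok.
ΔS = 0: S: 1/2 → 3/2 — fails.
ΔL = 0, ±1 (not L=0↔0): L: 3 → 2, ΔL = -1 — ok.
ΔJ = 0, ±1 (not J=0↔0): J: 5/2 → 1/2, ΔJ = -2 — fails.
Rule(s) violated: ΔS, ΔJ.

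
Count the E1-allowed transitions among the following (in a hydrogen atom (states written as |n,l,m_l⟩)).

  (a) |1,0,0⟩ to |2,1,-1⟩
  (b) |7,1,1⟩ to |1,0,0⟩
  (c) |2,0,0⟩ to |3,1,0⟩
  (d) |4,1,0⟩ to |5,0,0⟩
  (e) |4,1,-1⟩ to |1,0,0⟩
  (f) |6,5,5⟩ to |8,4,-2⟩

5

(a) allowed
(b) allowed
(c) allowed
(d) allowed
(e) allowed
(f) forbidden — Δm_l = -7 (E1 requires Δm_l = 0, ±1)
Total allowed: 5 of 6.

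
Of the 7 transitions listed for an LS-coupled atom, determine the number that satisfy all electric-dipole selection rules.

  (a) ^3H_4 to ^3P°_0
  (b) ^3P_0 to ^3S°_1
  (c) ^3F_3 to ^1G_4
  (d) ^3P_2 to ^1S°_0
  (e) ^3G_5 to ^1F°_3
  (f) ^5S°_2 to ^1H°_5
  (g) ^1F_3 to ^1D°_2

(a) forbidden (ΔL, ΔJ fail)
(b) allowed
(c) forbidden (parity, ΔS fail)
(d) forbidden (ΔS, ΔJ fail)
(e) forbidden (ΔS, ΔJ fail)
(f) forbidden (parity, ΔS, ΔL, ΔJ fail)
(g) allowed
Total allowed: 2 of 7.

2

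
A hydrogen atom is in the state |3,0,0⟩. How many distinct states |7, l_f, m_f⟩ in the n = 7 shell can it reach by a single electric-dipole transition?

3

E1 requires Δl = ±1, so l_f ∈ {-1, 1}; with 0 ≤ l_f ≤ n_f−1 = 6, the allowed l_f values are {1}.
For l_f = 1: m_f ∈ {m_i−1, m_i, m_i+1} ∩ [−1, 1] = {-1, 0, 1} → 3 states.
Total: 3.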